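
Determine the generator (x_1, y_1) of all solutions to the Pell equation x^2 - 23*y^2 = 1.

(x, y) = (24, 5)

First expand sqrt(23) as a continued fraction. With x_i = (sqrt(23) + m_i)/d_i and (m_0, d_0) = (0, 1): a_0 = floor(sqrt(23)) = 4, since 4^2 = 16 <= 23 < 25 = 5^2.
Iterate m_{i+1} = d_i*a_i - m_i, d_{i+1} = (23 - m_{i+1}^2)/d_i, a_{i+1} = floor((a_0 + m_{i+1})/d_{i+1}):
  m_1 = 1*4 - 0 = 4, d_1 = (23 - 4^2)/1 = 7/1 = 7, a_1 = floor((4 + 4)/7) = 1.
  m_2 = 7*1 - 4 = 3, d_2 = (23 - 3^2)/7 = 14/7 = 2, a_2 = floor((4 + 3)/2) = 3.
  m_3 = 2*3 - 3 = 3, d_3 = (23 - 3^2)/2 = 14/2 = 7, a_3 = floor((4 + 3)/7) = 1.
  m_4 = 7*1 - 3 = 4, d_4 = (23 - 4^2)/7 = 7/7 = 1, a_4 = floor((4 + 4)/1) = 8.
  m_5 = 1*8 - 4 = 4, d_5 = (23 - 4^2)/1 = 7/1 = 7: (m_5, d_5) = (m_1, d_1) = (4, 7), so from here the quotients repeat a_1, ..., a_4; the period length is 4.
So sqrt(23) = [4; (1, 3, 1, 8)] with period length k = 4.
k is even, so the fundamental solution of x^2 - 23y^2 = 1 is (p_{k-1}, q_{k-1}) = (p_3, q_3); compute convergents through index 3.
Convergents (p_i = a_i*p_{i-1} + p_{i-2}, q_i = a_i*q_{i-1} + q_{i-2} with p_{-2}=0, p_{-1}=1, q_{-2}=1, q_{-1}=0):
  i=0: a_0=4, p_0 = 4*1 + 0 = 4, q_0 = 4*0 + 1 = 1.
  i=1: a_1=1, p_1 = 1*4 + 1 = 5, q_1 = 1*1 + 0 = 1.
  i=2: a_2=3, p_2 = 3*5 + 4 = 19, q_2 = 3*1 + 1 = 4.
  i=3: a_3=1, p_3 = 1*19 + 5 = 24, q_3 = 1*4 + 1 = 5.
Check: 24^2 - 23*5^2 = 576 - 575 = 1, so (x, y) = (24, 5) solves the equation, and by the theorem it is the least positive solution.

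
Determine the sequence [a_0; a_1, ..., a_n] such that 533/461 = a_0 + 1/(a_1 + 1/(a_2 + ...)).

[1; 6, 2, 2, 14]

Run the Euclidean algorithm on 533 and 461; the successive quotients are the partial quotients a_0, a_1, ... (each step inverts the fractional part left over by the previous one):
  533 = 1*461 + 72, so a_0 = 1.
  461 = 6*72 + 29, so a_1 = 6.
  72 = 2*29 + 14, so a_2 = 2.
  29 = 2*14 + 1, so a_3 = 2.
  14 = 14*1 + 0, so a_4 = 14.
The remainder reaches 0 after 5 divisions, so the expansion has 5 partial quotients, read off in order.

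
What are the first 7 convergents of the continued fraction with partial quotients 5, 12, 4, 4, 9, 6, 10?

5/1, 61/12, 249/49, 1057/208, 9762/1921, 59629/11734, 606052/119261

Using the convergent recurrence p_i = a_i*p_{i-1} + p_{i-2}, q_i = a_i*q_{i-1} + q_{i-2} with p_{-2}=0, p_{-1}=1, q_{-2}=1, q_{-1}=0:
  i=0: a_0=5, p_0 = 5*1 + 0 = 5, q_0 = 5*0 + 1 = 1.
  i=1: a_1=12, p_1 = 12*5 + 1 = 61, q_1 = 12*1 + 0 = 12.
  i=2: a_2=4, p_2 = 4*61 + 5 = 249, q_2 = 4*12 + 1 = 49.
  i=3: a_3=4, p_3 = 4*249 + 61 = 1057, q_3 = 4*49 + 12 = 208.
  i=4: a_4=9, p_4 = 9*1057 + 249 = 9762, q_4 = 9*208 + 49 = 1921.
  i=5: a_5=6, p_5 = 6*9762 + 1057 = 59629, q_5 = 6*1921 + 208 = 11734.
  i=6: a_6=10, p_6 = 10*59629 + 9762 = 606052, q_6 = 10*11734 + 1921 = 119261.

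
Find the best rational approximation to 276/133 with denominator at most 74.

Expand x = 276/133 as a continued fraction with the Euclidean algorithm:
  276 = 2*133 + 10, so a_0 = 2.
  133 = 13*10 + 3, so a_1 = 13.
  10 = 3*3 + 1, so a_2 = 3.
  3 = 3*1 + 0, so a_3 = 3.
so x = [2; 13, 3, 3].
Convergents (p_i = a_i*p_{i-1} + p_{i-2}, q_i = a_i*q_{i-1} + q_{i-2} with p_{-2}=0, p_{-1}=1, q_{-2}=1, q_{-1}=0), until the denominator exceeds 74:
  i=0: a_0=2, p_0 = 2*1 + 0 = 2, q_0 = 2*0 + 1 = 1.
  i=1: a_1=13, p_1 = 13*2 + 1 = 27, q_1 = 13*1 + 0 = 13.
  i=2: a_2=3, p_2 = 3*27 + 2 = 83, q_2 = 3*13 + 1 = 40.
  i=3: a_3=3, p_3 = 3*83 + 27 = 276, q_3 = 3*40 + 13 = 133.
q_3 = 133 > 74, so the last convergent with denominator <= 74 is p_2/q_2 = 83/40.
The closest fraction with denominator <= 74 is either p_2/q_2 or the intermediate fraction (k*p_2 + p_1)/(k*q_2 + q_1) with the largest k >= 1 whose denominator stays <= 74; these approach x as k grows, and every other convergent or intermediate fraction in range is farther away.
Largest k: floor((74 - q_1)/q_2) = floor((74 - 13)/40) = 1.
That gives (1*83 + 27)/(1*40 + 13) = 110/53.
Compare the errors: |x - 83/40| = |276*40 - 83*133|/(133*40) = 1/5320, and |x - 110/53| = |276*53 - 110*133|/(133*53) = 2/7049.
Cross-multiplying, 1*7049 = 7049 < 10640 = 2*5320, so 1/5320 is smaller: the convergent 83/40 is closer to x than 110/53.

83/40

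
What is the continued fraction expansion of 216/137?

[1; 1, 1, 2, 1, 3, 5]

Run the Euclidean algorithm on 216 and 137; the successive quotients are the partial quotients a_0, a_1, ... (each step inverts the fractional part left over by the previous one):
  216 = 1*137 + 79, so a_0 = 1.
  137 = 1*79 + 58, so a_1 = 1.
  79 = 1*58 + 21, so a_2 = 1.
  58 = 2*21 + 16, so a_3 = 2.
  21 = 1*16 + 5, so a_4 = 1.
  16 = 3*5 + 1, so a_5 = 3.
  5 = 5*1 + 0, so a_6 = 5.
The remainder reaches 0 after 7 divisions, so the expansion has 7 partial quotients, read off in order.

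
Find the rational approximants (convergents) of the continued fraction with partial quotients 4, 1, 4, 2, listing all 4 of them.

4/1, 5/1, 24/5, 53/11

Using the convergent recurrence p_i = a_i*p_{i-1} + p_{i-2}, q_i = a_i*q_{i-1} + q_{i-2} with p_{-2}=0, p_{-1}=1, q_{-2}=1, q_{-1}=0:
  i=0: a_0=4, p_0 = 4*1 + 0 = 4, q_0 = 4*0 + 1 = 1.
  i=1: a_1=1, p_1 = 1*4 + 1 = 5, q_1 = 1*1 + 0 = 1.
  i=2: a_2=4, p_2 = 4*5 + 4 = 24, q_2 = 4*1 + 1 = 5.
  i=3: a_3=2, p_3 = 2*24 + 5 = 53, q_3 = 2*5 + 1 = 11.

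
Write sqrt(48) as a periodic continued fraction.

[6; (1, 12)]

Write x_i = (sqrt(48) + m_i)/d_i with (m_0, d_0) = (0, 1). a_0 = floor(sqrt(48)) = 6, since 6^2 = 36 <= 48 < 49 = 7^2.
Iterate m_{i+1} = d_i*a_i - m_i, d_{i+1} = (48 - m_{i+1}^2)/d_i, a_{i+1} = floor((a_0 + m_{i+1})/d_{i+1}):
  m_1 = 1*6 - 0 = 6, d_1 = (48 - 6^2)/1 = 12/1 = 12, a_1 = floor((6 + 6)/12) = 1.
  m_2 = 12*1 - 6 = 6, d_2 = (48 - 6^2)/12 = 12/12 = 1, a_2 = floor((6 + 6)/1) = 12.
  m_3 = 1*12 - 6 = 6, d_3 = (48 - 6^2)/1 = 12/1 = 12: (m_3, d_3) = (m_1, d_1) = (6, 12), so from here the quotients repeat a_1, a_2; the period length is 2.
Hence the expansion of sqrt(48) is a_0 = 6 followed by the repeating block 1, 12 (period 2).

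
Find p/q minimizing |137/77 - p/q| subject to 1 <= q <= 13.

Expand x = 137/77 as a continued fraction with the Euclidean algorithm:
  137 = 1*77 + 60, so a_0 = 1.
  77 = 1*60 + 17, so a_1 = 1.
  60 = 3*17 + 9, so a_2 = 3.
  17 = 1*9 + 8, so a_3 = 1.
  9 = 1*8 + 1, so a_4 = 1.
  8 = 8*1 + 0, so a_5 = 8.
so x = [1; 1, 3, 1, 1, 8].
Convergents (p_i = a_i*p_{i-1} + p_{i-2}, q_i = a_i*q_{i-1} + q_{i-2} with p_{-2}=0, p_{-1}=1, q_{-2}=1, q_{-1}=0), until the denominator exceeds 13:
  i=0: a_0=1, p_0 = 1*1 + 0 = 1, q_0 = 1*0 + 1 = 1.
  i=1: a_1=1, p_1 = 1*1 + 1 = 2, q_1 = 1*1 + 0 = 1.
  i=2: a_2=3, p_2 = 3*2 + 1 = 7, q_2 = 3*1 + 1 = 4.
  i=3: a_3=1, p_3 = 1*7 + 2 = 9, q_3 = 1*4 + 1 = 5.
  i=4: a_4=1, p_4 = 1*9 + 7 = 16, q_4 = 1*5 + 4 = 9.
  i=5: a_5=8, p_5 = 8*16 + 9 = 137, q_5 = 8*9 + 5 = 77.
q_5 = 77 > 13, so the last convergent with denominator <= 13 is p_4/q_4 = 16/9.
The closest fraction with denominator <= 13 is either p_4/q_4 or the intermediate fraction (k*p_4 + p_3)/(k*q_4 + q_3) with the largest k >= 1 whose denominator stays <= 13; these approach x as k grows, and every other convergent or intermediate fraction in range is farther away.
Largest k: floor((13 - q_3)/q_4) = floor((13 - 5)/9) = 0.
Since k = 0, no intermediate fraction beyond p_4/q_4 has denominator <= 13, so the convergent 16/9 is the closest (its error is |137*9 - 16*77|/(77*9) = 1/693).

16/9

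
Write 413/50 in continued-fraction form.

Run the Euclidean algorithm on 413 and 50; the successive quotients are the partial quotients a_0, a_1, ... (each step inverts the fractional part left over by the previous one):
  413 = 8*50 + 13, so a_0 = 8.
  50 = 3*13 + 11, so a_1 = 3.
  13 = 1*11 + 2, so a_2 = 1.
  11 = 5*2 + 1, so a_3 = 5.
  2 = 2*1 + 0, so a_4 = 2.
The remainder reaches 0 after 5 divisions, so the expansion has 5 partial quotients, read off in order.

[8; 3, 1, 5, 2]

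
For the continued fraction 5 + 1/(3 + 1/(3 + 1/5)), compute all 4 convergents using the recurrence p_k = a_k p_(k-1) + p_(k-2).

5/1, 16/3, 53/10, 281/53

Using the convergent recurrence p_i = a_i*p_{i-1} + p_{i-2}, q_i = a_i*q_{i-1} + q_{i-2} with p_{-2}=0, p_{-1}=1, q_{-2}=1, q_{-1}=0:
  i=0: a_0=5, p_0 = 5*1 + 0 = 5, q_0 = 5*0 + 1 = 1.
  i=1: a_1=3, p_1 = 3*5 + 1 = 16, q_1 = 3*1 + 0 = 3.
  i=2: a_2=3, p_2 = 3*16 + 5 = 53, q_2 = 3*3 + 1 = 10.
  i=3: a_3=5, p_3 = 5*53 + 16 = 281, q_3 = 5*10 + 3 = 53.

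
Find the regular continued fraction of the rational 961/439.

[2; 5, 3, 2, 5, 2]

Run the Euclidean algorithm on 961 and 439; the successive quotients are the partial quotients a_0, a_1, ... (each step inverts the fractional part left over by the previous one):
  961 = 2*439 + 83, so a_0 = 2.
  439 = 5*83 + 24, so a_1 = 5.
  83 = 3*24 + 11, so a_2 = 3.
  24 = 2*11 + 2, so a_3 = 2.
  11 = 5*2 + 1, so a_4 = 5.
  2 = 2*1 + 0, so a_5 = 2.
The remainder reaches 0 after 6 divisions, so the expansion has 6 partial quotients, read off in order.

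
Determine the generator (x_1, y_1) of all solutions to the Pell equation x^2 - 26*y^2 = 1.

First expand sqrt(26) as a continued fraction. With x_i = (sqrt(26) + m_i)/d_i and (m_0, d_0) = (0, 1): a_0 = floor(sqrt(26)) = 5, since 5^2 = 25 <= 26 < 36 = 6^2.
Iterate m_{i+1} = d_i*a_i - m_i, d_{i+1} = (26 - m_{i+1}^2)/d_i, a_{i+1} = floor((a_0 + m_{i+1})/d_{i+1}):
  m_1 = 1*5 - 0 = 5, d_1 = (26 - 5^2)/1 = 1/1 = 1, a_1 = floor((5 + 5)/1) = 10.
  m_2 = 1*10 - 5 = 5, d_2 = (26 - 5^2)/1 = 1/1 = 1: (m_2, d_2) = (m_1, d_1) = (5, 1), so from here the quotient a_1 repeats; the period length is 1.
So sqrt(26) = [5; (10)] with period length k = 1.
k is odd, so (p_{k-1}, q_{k-1}) only solves x^2 - 26y^2 = -1 and the fundamental solution of x^2 - 26y^2 = 1 is (p_{2k-1}, q_{2k-1}) = (p_1, q_1); compute convergents through index 1, running through the period twice.
Convergents (p_i = a_i*p_{i-1} + p_{i-2}, q_i = a_i*q_{i-1} + q_{i-2} with p_{-2}=0, p_{-1}=1, q_{-2}=1, q_{-1}=0):
  i=0: a_0=5, p_0 = 5*1 + 0 = 5, q_0 = 5*0 + 1 = 1.
  i=1: a_1=10, p_1 = 10*5 + 1 = 51, q_1 = 10*1 + 0 = 10.
Indeed p_0^2 - 26*q_0^2 = 25 - 26 = -1, not +1.
Check: 51^2 - 26*10^2 = 2601 - 2600 = 1, so (x, y) = (51, 10) solves the equation, and by the theorem it is the least positive solution.

(x, y) = (51, 10)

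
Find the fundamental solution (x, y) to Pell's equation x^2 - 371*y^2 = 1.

First expand sqrt(371) as a continued fraction. With x_i = (sqrt(371) + m_i)/d_i and (m_0, d_0) = (0, 1): a_0 = floor(sqrt(371)) = 19, since 19^2 = 361 <= 371 < 400 = 20^2.
Iterate m_{i+1} = d_i*a_i - m_i, d_{i+1} = (371 - m_{i+1}^2)/d_i, a_{i+1} = floor((a_0 + m_{i+1})/d_{i+1}):
  m_1 = 1*19 - 0 = 19, d_1 = (371 - 19^2)/1 = 10/1 = 10, a_1 = floor((19 + 19)/10) = 3.
  m_2 = 10*3 - 19 = 11, d_2 = (371 - 11^2)/10 = 250/10 = 25, a_2 = floor((19 + 11)/25) = 1.
  m_3 = 25*1 - 11 = 14, d_3 = (371 - 14^2)/25 = 175/25 = 7, a_3 = floor((19 + 14)/7) = 4.
  m_4 = 7*4 - 14 = 14, d_4 = (371 - 14^2)/7 = 175/7 = 25, a_4 = floor((19 + 14)/25) = 1.
  m_5 = 25*1 - 14 = 11, d_5 = (371 - 11^2)/25 = 250/25 = 10, a_5 = floor((19 + 11)/10) = 3.
  m_6 = 10*3 - 11 = 19, d_6 = (371 - 19^2)/10 = 10/10 = 1, a_6 = floor((19 + 19)/1) = 38.
  m_7 = 1*38 - 19 = 19, d_7 = (371 - 19^2)/1 = 10/1 = 10: (m_7, d_7) = (m_1, d_1) = (19, 10), so from here the quotients repeat a_1, ..., a_6; the period length is 6.
So sqrt(371) = [19; (3, 1, 4, 1, 3, 38)] with period length k = 6.
k is even, so the fundamental solution of x^2 - 371y^2 = 1 is (p_{k-1}, q_{k-1}) = (p_5, q_5); compute convergents through index 5.
Convergents (p_i = a_i*p_{i-1} + p_{i-2}, q_i = a_i*q_{i-1} + q_{i-2} with p_{-2}=0, p_{-1}=1, q_{-2}=1, q_{-1}=0):
  i=0: a_0=19, p_0 = 19*1 + 0 = 19, q_0 = 19*0 + 1 = 1.
  i=1: a_1=3, p_1 = 3*19 + 1 = 58, q_1 = 3*1 + 0 = 3.
  i=2: a_2=1, p_2 = 1*58 + 19 = 77, q_2 = 1*3 + 1 = 4.
  i=3: a_3=4, p_3 = 4*77 + 58 = 366, q_3 = 4*4 + 3 = 19.
  i=4: a_4=1, p_4 = 1*366 + 77 = 443, q_4 = 1*19 + 4 = 23.
  i=5: a_5=3, p_5 = 3*443 + 366 = 1695, q_5 = 3*23 + 19 = 88.
Check: 1695^2 - 371*88^2 = 2873025 - 2873024 = 1, so (x, y) = (1695, 88) solves the equation, and by the theorem it is the least positive solution.

(x, y) = (1695, 88)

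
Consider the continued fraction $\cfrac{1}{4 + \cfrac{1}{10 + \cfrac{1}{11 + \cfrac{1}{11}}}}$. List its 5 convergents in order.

Using the convergent recurrence p_i = a_i*p_{i-1} + p_{i-2}, q_i = a_i*q_{i-1} + q_{i-2} with p_{-2}=0, p_{-1}=1, q_{-2}=1, q_{-1}=0:
  i=0: a_0=0, p_0 = 0*1 + 0 = 0, q_0 = 0*0 + 1 = 1.
  i=1: a_1=4, p_1 = 4*0 + 1 = 1, q_1 = 4*1 + 0 = 4.
  i=2: a_2=10, p_2 = 10*1 + 0 = 10, q_2 = 10*4 + 1 = 41.
  i=3: a_3=11, p_3 = 11*10 + 1 = 111, q_3 = 11*41 + 4 = 455.
  i=4: a_4=11, p_4 = 11*111 + 10 = 1231, q_4 = 11*455 + 41 = 5046.

0/1, 1/4, 10/41, 111/455, 1231/5046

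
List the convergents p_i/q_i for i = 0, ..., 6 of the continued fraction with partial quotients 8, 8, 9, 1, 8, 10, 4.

8/1, 65/8, 593/73, 658/81, 5857/721, 59228/7291, 242769/29885

Using the convergent recurrence p_i = a_i*p_{i-1} + p_{i-2}, q_i = a_i*q_{i-1} + q_{i-2} with p_{-2}=0, p_{-1}=1, q_{-2}=1, q_{-1}=0:
  i=0: a_0=8, p_0 = 8*1 + 0 = 8, q_0 = 8*0 + 1 = 1.
  i=1: a_1=8, p_1 = 8*8 + 1 = 65, q_1 = 8*1 + 0 = 8.
  i=2: a_2=9, p_2 = 9*65 + 8 = 593, q_2 = 9*8 + 1 = 73.
  i=3: a_3=1, p_3 = 1*593 + 65 = 658, q_3 = 1*73 + 8 = 81.
  i=4: a_4=8, p_4 = 8*658 + 593 = 5857, q_4 = 8*81 + 73 = 721.
  i=5: a_5=10, p_5 = 10*5857 + 658 = 59228, q_5 = 10*721 + 81 = 7291.
  i=6: a_6=4, p_6 = 4*59228 + 5857 = 242769, q_6 = 4*7291 + 721 = 29885.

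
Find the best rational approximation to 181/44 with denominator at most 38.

Expand x = 181/44 as a continued fraction with the Euclidean algorithm:
  181 = 4*44 + 5, so a_0 = 4.
  44 = 8*5 + 4, so a_1 = 8.
  5 = 1*4 + 1, so a_2 = 1.
  4 = 4*1 + 0, so a_3 = 4.
so x = [4; 8, 1, 4].
Convergents (p_i = a_i*p_{i-1} + p_{i-2}, q_i = a_i*q_{i-1} + q_{i-2} with p_{-2}=0, p_{-1}=1, q_{-2}=1, q_{-1}=0), until the denominator exceeds 38:
  i=0: a_0=4, p_0 = 4*1 + 0 = 4, q_0 = 4*0 + 1 = 1.
  i=1: a_1=8, p_1 = 8*4 + 1 = 33, q_1 = 8*1 + 0 = 8.
  i=2: a_2=1, p_2 = 1*33 + 4 = 37, q_2 = 1*8 + 1 = 9.
  i=3: a_3=4, p_3 = 4*37 + 33 = 181, q_3 = 4*9 + 8 = 44.
q_3 = 44 > 38, so the last convergent with denominator <= 38 is p_2/q_2 = 37/9.
The closest fraction with denominator <= 38 is either p_2/q_2 or the intermediate fraction (k*p_2 + p_1)/(k*q_2 + q_1) with the largest k >= 1 whose denominator stays <= 38; these approach x as k grows, and every other convergent or intermediate fraction in range is farther away.
Largest k: floor((38 - q_1)/q_2) = floor((38 - 8)/9) = 3.
That gives (3*37 + 33)/(3*9 + 8) = 144/35.
Compare the errors: |x - 37/9| = |181*9 - 37*44|/(44*9) = 1/396, and |x - 144/35| = |181*35 - 144*44|/(44*35) = 1/1540.
Cross-multiplying, 1*396 = 396 < 1540 = 1*1540, so 1/1540 is smaller: the intermediate fraction 144/35 is closer to x than 37/9.

144/35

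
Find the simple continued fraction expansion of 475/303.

[1; 1, 1, 3, 5, 8]

Run the Euclidean algorithm on 475 and 303; the successive quotients are the partial quotients a_0, a_1, ... (each step inverts the fractional part left over by the previous one):
  475 = 1*303 + 172, so a_0 = 1.
  303 = 1*172 + 131, so a_1 = 1.
  172 = 1*131 + 41, so a_2 = 1.
  131 = 3*41 + 8, so a_3 = 3.
  41 = 5*8 + 1, so a_4 = 5.
  8 = 8*1 + 0, so a_5 = 8.
The remainder reaches 0 after 6 divisions, so the expansion has 6 partial quotients, read off in order.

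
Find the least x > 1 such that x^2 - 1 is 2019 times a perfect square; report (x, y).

First expand sqrt(2019) as a continued fraction. With x_i = (sqrt(2019) + m_i)/d_i and (m_0, d_0) = (0, 1): a_0 = floor(sqrt(2019)) = 44, since 44^2 = 1936 <= 2019 < 2025 = 45^2.
Iterate m_{i+1} = d_i*a_i - m_i, d_{i+1} = (2019 - m_{i+1}^2)/d_i, a_{i+1} = floor((a_0 + m_{i+1})/d_{i+1}):
  m_1 = 1*44 - 0 = 44, d_1 = (2019 - 44^2)/1 = 83/1 = 83, a_1 = floor((44 + 44)/83) = 1.
  m_2 = 83*1 - 44 = 39, d_2 = (2019 - 39^2)/83 = 498/83 = 6, a_2 = floor((44 + 39)/6) = 13.
  m_3 = 6*13 - 39 = 39, d_3 = (2019 - 39^2)/6 = 498/6 = 83, a_3 = floor((44 + 39)/83) = 1.
  m_4 = 83*1 - 39 = 44, d_4 = (2019 - 44^2)/83 = 83/83 = 1, a_4 = floor((44 + 44)/1) = 88.
  m_5 = 1*88 - 44 = 44, d_5 = (2019 - 44^2)/1 = 83/1 = 83: (m_5, d_5) = (m_1, d_1) = (44, 83), so from here the quotients repeat a_1, ..., a_4; the period length is 4.
So sqrt(2019) = [44; (1, 13, 1, 88)] with period length k = 4.
k is even, so the fundamental solution of x^2 - 2019y^2 = 1 is (p_{k-1}, q_{k-1}) = (p_3, q_3); compute convergents through index 3.
Convergents (p_i = a_i*p_{i-1} + p_{i-2}, q_i = a_i*q_{i-1} + q_{i-2} with p_{-2}=0, p_{-1}=1, q_{-2}=1, q_{-1}=0):
  i=0: a_0=44, p_0 = 44*1 + 0 = 44, q_0 = 44*0 + 1 = 1.
  i=1: a_1=1, p_1 = 1*44 + 1 = 45, q_1 = 1*1 + 0 = 1.
  i=2: a_2=13, p_2 = 13*45 + 44 = 629, q_2 = 13*1 + 1 = 14.
  i=3: a_3=1, p_3 = 1*629 + 45 = 674, q_3 = 1*14 + 1 = 15.
Check: 674^2 - 2019*15^2 = 454276 - 454275 = 1, so (x, y) = (674, 15) solves the equation, and by the theorem it is the least positive solution.

(x, y) = (674, 15)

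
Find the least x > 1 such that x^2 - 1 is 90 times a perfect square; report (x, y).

(x, y) = (19, 2)

First expand sqrt(90) as a continued fraction. With x_i = (sqrt(90) + m_i)/d_i and (m_0, d_0) = (0, 1): a_0 = floor(sqrt(90)) = 9, since 9^2 = 81 <= 90 < 100 = 10^2.
Iterate m_{i+1} = d_i*a_i - m_i, d_{i+1} = (90 - m_{i+1}^2)/d_i, a_{i+1} = floor((a_0 + m_{i+1})/d_{i+1}):
  m_1 = 1*9 - 0 = 9, d_1 = (90 - 9^2)/1 = 9/1 = 9, a_1 = floor((9 + 9)/9) = 2.
  m_2 = 9*2 - 9 = 9, d_2 = (90 - 9^2)/9 = 9/9 = 1, a_2 = floor((9 + 9)/1) = 18.
  m_3 = 1*18 - 9 = 9, d_3 = (90 - 9^2)/1 = 9/1 = 9: (m_3, d_3) = (m_1, d_1) = (9, 9), so from here the quotients repeat a_1, a_2; the period length is 2.
So sqrt(90) = [9; (2, 18)] with period length k = 2.
k is even, so the fundamental solution of x^2 - 90y^2 = 1 is (p_{k-1}, q_{k-1}) = (p_1, q_1); compute convergents through index 1.
Convergents (p_i = a_i*p_{i-1} + p_{i-2}, q_i = a_i*q_{i-1} + q_{i-2} with p_{-2}=0, p_{-1}=1, q_{-2}=1, q_{-1}=0):
  i=0: a_0=9, p_0 = 9*1 + 0 = 9, q_0 = 9*0 + 1 = 1.
  i=1: a_1=2, p_1 = 2*9 + 1 = 19, q_1 = 2*1 + 0 = 2.
Check: 19^2 - 90*2^2 = 361 - 360 = 1, so (x, y) = (19, 2) solves the equation, and by the theorem it is the least positive solution.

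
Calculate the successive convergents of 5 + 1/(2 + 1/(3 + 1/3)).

5/1, 11/2, 38/7, 125/23

Using the convergent recurrence p_i = a_i*p_{i-1} + p_{i-2}, q_i = a_i*q_{i-1} + q_{i-2} with p_{-2}=0, p_{-1}=1, q_{-2}=1, q_{-1}=0:
  i=0: a_0=5, p_0 = 5*1 + 0 = 5, q_0 = 5*0 + 1 = 1.
  i=1: a_1=2, p_1 = 2*5 + 1 = 11, q_1 = 2*1 + 0 = 2.
  i=2: a_2=3, p_2 = 3*11 + 5 = 38, q_2 = 3*2 + 1 = 7.
  i=3: a_3=3, p_3 = 3*38 + 11 = 125, q_3 = 3*7 + 2 = 23.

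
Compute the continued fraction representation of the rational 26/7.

Run the Euclidean algorithm on 26 and 7; the successive quotients are the partial quotients a_0, a_1, ... (each step inverts the fractional part left over by the previous one):
  26 = 3*7 + 5, so a_0 = 3.
  7 = 1*5 + 2, so a_1 = 1.
  5 = 2*2 + 1, so a_2 = 2.
  2 = 2*1 + 0, so a_3 = 2.
The remainder reaches 0 after 4 divisions, so the expansion has 4 partial quotients, read off in order.

[3; 1, 2, 2]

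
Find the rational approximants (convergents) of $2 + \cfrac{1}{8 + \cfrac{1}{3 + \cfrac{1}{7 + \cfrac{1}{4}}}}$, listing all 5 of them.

Using the convergent recurrence p_i = a_i*p_{i-1} + p_{i-2}, q_i = a_i*q_{i-1} + q_{i-2} with p_{-2}=0, p_{-1}=1, q_{-2}=1, q_{-1}=0:
  i=0: a_0=2, p_0 = 2*1 + 0 = 2, q_0 = 2*0 + 1 = 1.
  i=1: a_1=8, p_1 = 8*2 + 1 = 17, q_1 = 8*1 + 0 = 8.
  i=2: a_2=3, p_2 = 3*17 + 2 = 53, q_2 = 3*8 + 1 = 25.
  i=3: a_3=7, p_3 = 7*53 + 17 = 388, q_3 = 7*25 + 8 = 183.
  i=4: a_4=4, p_4 = 4*388 + 53 = 1605, q_4 = 4*183 + 25 = 757.

2/1, 17/8, 53/25, 388/183, 1605/757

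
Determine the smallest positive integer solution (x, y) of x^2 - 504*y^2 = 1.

(x, y) = (449, 20)

First expand sqrt(504) as a continued fraction. With x_i = (sqrt(504) + m_i)/d_i and (m_0, d_0) = (0, 1): a_0 = floor(sqrt(504)) = 22, since 22^2 = 484 <= 504 < 529 = 23^2.
Iterate m_{i+1} = d_i*a_i - m_i, d_{i+1} = (504 - m_{i+1}^2)/d_i, a_{i+1} = floor((a_0 + m_{i+1})/d_{i+1}):
  m_1 = 1*22 - 0 = 22, d_1 = (504 - 22^2)/1 = 20/1 = 20, a_1 = floor((22 + 22)/20) = 2.
  m_2 = 20*2 - 22 = 18, d_2 = (504 - 18^2)/20 = 180/20 = 9, a_2 = floor((22 + 18)/9) = 4.
  m_3 = 9*4 - 18 = 18, d_3 = (504 - 18^2)/9 = 180/9 = 20, a_3 = floor((22 + 18)/20) = 2.
  m_4 = 20*2 - 18 = 22, d_4 = (504 - 22^2)/20 = 20/20 = 1, a_4 = floor((22 + 22)/1) = 44.
  m_5 = 1*44 - 22 = 22, d_5 = (504 - 22^2)/1 = 20/1 = 20: (m_5, d_5) = (m_1, d_1) = (22, 20), so from here the quotients repeat a_1, ..., a_4; the period length is 4.
So sqrt(504) = [22; (2, 4, 2, 44)] with period length k = 4.
k is even, so the fundamental solution of x^2 - 504y^2 = 1 is (p_{k-1}, q_{k-1}) = (p_3, q_3); compute convergents through index 3.
Convergents (p_i = a_i*p_{i-1} + p_{i-2}, q_i = a_i*q_{i-1} + q_{i-2} with p_{-2}=0, p_{-1}=1, q_{-2}=1, q_{-1}=0):
  i=0: a_0=22, p_0 = 22*1 + 0 = 22, q_0 = 22*0 + 1 = 1.
  i=1: a_1=2, p_1 = 2*22 + 1 = 45, q_1 = 2*1 + 0 = 2.
  i=2: a_2=4, p_2 = 4*45 + 22 = 202, q_2 = 4*2 + 1 = 9.
  i=3: a_3=2, p_3 = 2*202 + 45 = 449, q_3 = 2*9 + 2 = 20.
Check: 449^2 - 504*20^2 = 201601 - 201600 = 1, so (x, y) = (449, 20) solves the equation, and by the theorem it is the least positive solution.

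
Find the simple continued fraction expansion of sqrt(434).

[20; (1, 4, 1, 40)]

Write x_i = (sqrt(434) + m_i)/d_i with (m_0, d_0) = (0, 1). a_0 = floor(sqrt(434)) = 20, since 20^2 = 400 <= 434 < 441 = 21^2.
Iterate m_{i+1} = d_i*a_i - m_i, d_{i+1} = (434 - m_{i+1}^2)/d_i, a_{i+1} = floor((a_0 + m_{i+1})/d_{i+1}):
  m_1 = 1*20 - 0 = 20, d_1 = (434 - 20^2)/1 = 34/1 = 34, a_1 = floor((20 + 20)/34) = 1.
  m_2 = 34*1 - 20 = 14, d_2 = (434 - 14^2)/34 = 238/34 = 7, a_2 = floor((20 + 14)/7) = 4.
  m_3 = 7*4 - 14 = 14, d_3 = (434 - 14^2)/7 = 238/7 = 34, a_3 = floor((20 + 14)/34) = 1.
  m_4 = 34*1 - 14 = 20, d_4 = (434 - 20^2)/34 = 34/34 = 1, a_4 = floor((20 + 20)/1) = 40.
  m_5 = 1*40 - 20 = 20, d_5 = (434 - 20^2)/1 = 34/1 = 34: (m_5, d_5) = (m_1, d_1) = (20, 34), so from here the quotients repeat a_1, ..., a_4; the period length is 4.
Hence the expansion of sqrt(434) is a_0 = 20 followed by the repeating block 1, 4, 1, 40 (period 4).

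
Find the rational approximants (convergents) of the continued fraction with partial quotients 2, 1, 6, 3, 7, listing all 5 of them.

Using the convergent recurrence p_i = a_i*p_{i-1} + p_{i-2}, q_i = a_i*q_{i-1} + q_{i-2} with p_{-2}=0, p_{-1}=1, q_{-2}=1, q_{-1}=0:
  i=0: a_0=2, p_0 = 2*1 + 0 = 2, q_0 = 2*0 + 1 = 1.
  i=1: a_1=1, p_1 = 1*2 + 1 = 3, q_1 = 1*1 + 0 = 1.
  i=2: a_2=6, p_2 = 6*3 + 2 = 20, q_2 = 6*1 + 1 = 7.
  i=3: a_3=3, p_3 = 3*20 + 3 = 63, q_3 = 3*7 + 1 = 22.
  i=4: a_4=7, p_4 = 7*63 + 20 = 461, q_4 = 7*22 + 7 = 161.

2/1, 3/1, 20/7, 63/22, 461/161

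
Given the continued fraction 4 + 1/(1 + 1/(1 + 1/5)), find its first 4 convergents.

Using the convergent recurrence p_i = a_i*p_{i-1} + p_{i-2}, q_i = a_i*q_{i-1} + q_{i-2} with p_{-2}=0, p_{-1}=1, q_{-2}=1, q_{-1}=0:
  i=0: a_0=4, p_0 = 4*1 + 0 = 4, q_0 = 4*0 + 1 = 1.
  i=1: a_1=1, p_1 = 1*4 + 1 = 5, q_1 = 1*1 + 0 = 1.
  i=2: a_2=1, p_2 = 1*5 + 4 = 9, q_2 = 1*1 + 1 = 2.
  i=3: a_3=5, p_3 = 5*9 + 5 = 50, q_3 = 5*2 + 1 = 11.

4/1, 5/1, 9/2, 50/11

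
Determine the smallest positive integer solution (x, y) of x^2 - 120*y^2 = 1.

First expand sqrt(120) as a continued fraction. With x_i = (sqrt(120) + m_i)/d_i and (m_0, d_0) = (0, 1): a_0 = floor(sqrt(120)) = 10, since 10^2 = 100 <= 120 < 121 = 11^2.
Iterate m_{i+1} = d_i*a_i - m_i, d_{i+1} = (120 - m_{i+1}^2)/d_i, a_{i+1} = floor((a_0 + m_{i+1})/d_{i+1}):
  m_1 = 1*10 - 0 = 10, d_1 = (120 - 10^2)/1 = 20/1 = 20, a_1 = floor((10 + 10)/20) = 1.
  m_2 = 20*1 - 10 = 10, d_2 = (120 - 10^2)/20 = 20/20 = 1, a_2 = floor((10 + 10)/1) = 20.
  m_3 = 1*20 - 10 = 10, d_3 = (120 - 10^2)/1 = 20/1 = 20: (m_3, d_3) = (m_1, d_1) = (10, 20), so from here the quotients repeat a_1, a_2; the period length is 2.
So sqrt(120) = [10; (1, 20)] with period length k = 2.
k is even, so the fundamental solution of x^2 - 120y^2 = 1 is (p_{k-1}, q_{k-1}) = (p_1, q_1); compute convergents through index 1.
Convergents (p_i = a_i*p_{i-1} + p_{i-2}, q_i = a_i*q_{i-1} + q_{i-2} with p_{-2}=0, p_{-1}=1, q_{-2}=1, q_{-1}=0):
  i=0: a_0=10, p_0 = 10*1 + 0 = 10, q_0 = 10*0 + 1 = 1.
  i=1: a_1=1, p_1 = 1*10 + 1 = 11, q_1 = 1*1 + 0 = 1.
Check: 11^2 - 120*1^2 = 121 - 120 = 1, so (x, y) = (11, 1) solves the equation, and by the theorem it is the least positive solution.

(x, y) = (11, 1)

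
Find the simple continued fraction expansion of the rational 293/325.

Run the Euclidean algorithm on 293 and 325; the successive quotients are the partial quotients a_0, a_1, ... (each step inverts the fractional part left over by the previous one):
  293 = 0*325 + 293, so a_0 = 0.
  325 = 1*293 + 32, so a_1 = 1.
  293 = 9*32 + 5, so a_2 = 9.
  32 = 6*5 + 2, so a_3 = 6.
  5 = 2*2 + 1, so a_4 = 2.
  2 = 2*1 + 0, so a_5 = 2.
The remainder reaches 0 after 6 divisions, so the expansion has 6 partial quotients, read off in order.

[0; 1, 9, 6, 2, 2]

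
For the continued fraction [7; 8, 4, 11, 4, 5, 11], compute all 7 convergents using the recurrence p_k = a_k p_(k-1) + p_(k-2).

Using the convergent recurrence p_i = a_i*p_{i-1} + p_{i-2}, q_i = a_i*q_{i-1} + q_{i-2} with p_{-2}=0, p_{-1}=1, q_{-2}=1, q_{-1}=0:
  i=0: a_0=7, p_0 = 7*1 + 0 = 7, q_0 = 7*0 + 1 = 1.
  i=1: a_1=8, p_1 = 8*7 + 1 = 57, q_1 = 8*1 + 0 = 8.
  i=2: a_2=4, p_2 = 4*57 + 7 = 235, q_2 = 4*8 + 1 = 33.
  i=3: a_3=11, p_3 = 11*235 + 57 = 2642, q_3 = 11*33 + 8 = 371.
  i=4: a_4=4, p_4 = 4*2642 + 235 = 10803, q_4 = 4*371 + 33 = 1517.
  i=5: a_5=5, p_5 = 5*10803 + 2642 = 56657, q_5 = 5*1517 + 371 = 7956.
  i=6: a_6=11, p_6 = 11*56657 + 10803 = 634030, q_6 = 11*7956 + 1517 = 89033.

7/1, 57/8, 235/33, 2642/371, 10803/1517, 56657/7956, 634030/89033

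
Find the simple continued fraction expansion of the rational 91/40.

Run the Euclidean algorithm on 91 and 40; the successive quotients are the partial quotients a_0, a_1, ... (each step inverts the fractional part left over by the previous one):
  91 = 2*40 + 11, so a_0 = 2.
  40 = 3*11 + 7, so a_1 = 3.
  11 = 1*7 + 4, so a_2 = 1.
  7 = 1*4 + 3, so a_3 = 1.
  4 = 1*3 + 1, so a_4 = 1.
  3 = 3*1 + 0, so a_5 = 3.
The remainder reaches 0 after 6 divisions, so the expansion has 6 partial quotients, read off in order.

[2; 3, 1, 1, 1, 3]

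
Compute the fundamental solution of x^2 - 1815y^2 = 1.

First expand sqrt(1815) as a continued fraction. With x_i = (sqrt(1815) + m_i)/d_i and (m_0, d_0) = (0, 1): a_0 = floor(sqrt(1815)) = 42, since 42^2 = 1764 <= 1815 < 1849 = 43^2.
Iterate m_{i+1} = d_i*a_i - m_i, d_{i+1} = (1815 - m_{i+1}^2)/d_i, a_{i+1} = floor((a_0 + m_{i+1})/d_{i+1}):
  m_1 = 1*42 - 0 = 42, d_1 = (1815 - 42^2)/1 = 51/1 = 51, a_1 = floor((42 + 42)/51) = 1.
  m_2 = 51*1 - 42 = 9, d_2 = (1815 - 9^2)/51 = 1734/51 = 34, a_2 = floor((42 + 9)/34) = 1.
  m_3 = 34*1 - 9 = 25, d_3 = (1815 - 25^2)/34 = 1190/34 = 35, a_3 = floor((42 + 25)/35) = 1.
  m_4 = 35*1 - 25 = 10, d_4 = (1815 - 10^2)/35 = 1715/35 = 49, a_4 = floor((42 + 10)/49) = 1.
  m_5 = 49*1 - 10 = 39, d_5 = (1815 - 39^2)/49 = 294/49 = 6, a_5 = floor((42 + 39)/6) = 13.
  m_6 = 6*13 - 39 = 39, d_6 = (1815 - 39^2)/6 = 294/6 = 49, a_6 = floor((42 + 39)/49) = 1.
  m_7 = 49*1 - 39 = 10, d_7 = (1815 - 10^2)/49 = 1715/49 = 35, a_7 = floor((42 + 10)/35) = 1.
  m_8 = 35*1 - 10 = 25, d_8 = (1815 - 25^2)/35 = 1190/35 = 34, a_8 = floor((42 + 25)/34) = 1.
  m_9 = 34*1 - 25 = 9, d_9 = (1815 - 9^2)/34 = 1734/34 = 51, a_9 = floor((42 + 9)/51) = 1.
  m_10 = 51*1 - 9 = 42, d_10 = (1815 - 42^2)/51 = 51/51 = 1, a_10 = floor((42 + 42)/1) = 84.
  m_11 = 1*84 - 42 = 42, d_11 = (1815 - 42^2)/1 = 51/1 = 51: (m_11, d_11) = (m_1, d_1) = (42, 51), so from here the quotients repeat a_1, ..., a_10; the period length is 10.
So sqrt(1815) = [42; (1, 1, 1, 1, 13, 1, 1, 1, 1, 84)] with period length k = 10.
k is even, so the fundamental solution of x^2 - 1815y^2 = 1 is (p_{k-1}, q_{k-1}) = (p_9, q_9); compute convergents through index 9.
Convergents (p_i = a_i*p_{i-1} + p_{i-2}, q_i = a_i*q_{i-1} + q_{i-2} with p_{-2}=0, p_{-1}=1, q_{-2}=1, q_{-1}=0):
  i=0: a_0=42, p_0 = 42*1 + 0 = 42, q_0 = 42*0 + 1 = 1.
  i=1: a_1=1, p_1 = 1*42 + 1 = 43, q_1 = 1*1 + 0 = 1.
  i=2: a_2=1, p_2 = 1*43 + 42 = 85, q_2 = 1*1 + 1 = 2.
  i=3: a_3=1, p_3 = 1*85 + 43 = 128, q_3 = 1*2 + 1 = 3.
  i=4: a_4=1, p_4 = 1*128 + 85 = 213, q_4 = 1*3 + 2 = 5.
  i=5: a_5=13, p_5 = 13*213 + 128 = 2897, q_5 = 13*5 + 3 = 68.
  i=6: a_6=1, p_6 = 1*2897 + 213 = 3110, q_6 = 1*68 + 5 = 73.
  i=7: a_7=1, p_7 = 1*3110 + 2897 = 6007, q_7 = 1*73 + 68 = 141.
  i=8: a_8=1, p_8 = 1*6007 + 3110 = 9117, q_8 = 1*141 + 73 = 214.
  i=9: a_9=1, p_9 = 1*9117 + 6007 = 15124, q_9 = 1*214 + 141 = 355.
Check: 15124^2 - 1815*355^2 = 228735376 - 228735375 = 1, so (x, y) = (15124, 355) solves the equation, and by the theorem it is the least positive solution.

(x, y) = (15124, 355)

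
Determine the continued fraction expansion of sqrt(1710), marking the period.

[41; (2, 1, 5, 4, 5, 1, 2, 82)]

Write x_i = (sqrt(1710) + m_i)/d_i with (m_0, d_0) = (0, 1). a_0 = floor(sqrt(1710)) = 41, since 41^2 = 1681 <= 1710 < 1764 = 42^2.
Iterate m_{i+1} = d_i*a_i - m_i, d_{i+1} = (1710 - m_{i+1}^2)/d_i, a_{i+1} = floor((a_0 + m_{i+1})/d_{i+1}):
  m_1 = 1*41 - 0 = 41, d_1 = (1710 - 41^2)/1 = 29/1 = 29, a_1 = floor((41 + 41)/29) = 2.
  m_2 = 29*2 - 41 = 17, d_2 = (1710 - 17^2)/29 = 1421/29 = 49, a_2 = floor((41 + 17)/49) = 1.
  m_3 = 49*1 - 17 = 32, d_3 = (1710 - 32^2)/49 = 686/49 = 14, a_3 = floor((41 + 32)/14) = 5.
  m_4 = 14*5 - 32 = 38, d_4 = (1710 - 38^2)/14 = 266/14 = 19, a_4 = floor((41 + 38)/19) = 4.
  m_5 = 19*4 - 38 = 38, d_5 = (1710 - 38^2)/19 = 266/19 = 14, a_5 = floor((41 + 38)/14) = 5.
  m_6 = 14*5 - 38 = 32, d_6 = (1710 - 32^2)/14 = 686/14 = 49, a_6 = floor((41 + 32)/49) = 1.
  m_7 = 49*1 - 32 = 17, d_7 = (1710 - 17^2)/49 = 1421/49 = 29, a_7 = floor((41 + 17)/29) = 2.
  m_8 = 29*2 - 17 = 41, d_8 = (1710 - 41^2)/29 = 29/29 = 1, a_8 = floor((41 + 41)/1) = 82.
  m_9 = 1*82 - 41 = 41, d_9 = (1710 - 41^2)/1 = 29/1 = 29: (m_9, d_9) = (m_1, d_1) = (41, 29), so from here the quotients repeat a_1, ..., a_8; the period length is 8.
Hence the expansion of sqrt(1710) is a_0 = 41 followed by the repeating block 2, 1, 5, 4, 5, 1, 2, 82 (period 8).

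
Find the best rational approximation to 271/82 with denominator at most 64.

Expand x = 271/82 as a continued fraction with the Euclidean algorithm:
  271 = 3*82 + 25, so a_0 = 3.
  82 = 3*25 + 7, so a_1 = 3.
  25 = 3*7 + 4, so a_2 = 3.
  7 = 1*4 + 3, so a_3 = 1.
  4 = 1*3 + 1, so a_4 = 1.
  3 = 3*1 + 0, so a_5 = 3.
so x = [3; 3, 3, 1, 1, 3].
Convergents (p_i = a_i*p_{i-1} + p_{i-2}, q_i = a_i*q_{i-1} + q_{i-2} with p_{-2}=0, p_{-1}=1, q_{-2}=1, q_{-1}=0), until the denominator exceeds 64:
  i=0: a_0=3, p_0 = 3*1 + 0 = 3, q_0 = 3*0 + 1 = 1.
  i=1: a_1=3, p_1 = 3*3 + 1 = 10, q_1 = 3*1 + 0 = 3.
  i=2: a_2=3, p_2 = 3*10 + 3 = 33, q_2 = 3*3 + 1 = 10.
  i=3: a_3=1, p_3 = 1*33 + 10 = 43, q_3 = 1*10 + 3 = 13.
  i=4: a_4=1, p_4 = 1*43 + 33 = 76, q_4 = 1*13 + 10 = 23.
  i=5: a_5=3, p_5 = 3*76 + 43 = 271, q_5 = 3*23 + 13 = 82.
q_5 = 82 > 64, so the last convergent with denominator <= 64 is p_4/q_4 = 76/23.
The closest fraction with denominator <= 64 is either p_4/q_4 or the intermediate fraction (k*p_4 + p_3)/(k*q_4 + q_3) with the largest k >= 1 whose denominator stays <= 64; these approach x as k grows, and every other convergent or intermediate fraction in range is farther away.
Largest k: floor((64 - q_3)/q_4) = floor((64 - 13)/23) = 2.
That gives (2*76 + 43)/(2*23 + 13) = 195/59.
Compare the errors: |x - 76/23| = |271*23 - 76*82|/(82*23) = 1/1886, and |x - 195/59| = |271*59 - 195*82|/(82*59) = 1/4838.
Cross-multiplying, 1*1886 = 1886 < 4838 = 1*4838, so 1/4838 is smaller: the intermediate fraction 195/59 is closer to x than 76/23.

195/59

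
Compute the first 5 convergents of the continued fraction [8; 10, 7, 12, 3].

Using the convergent recurrence p_i = a_i*p_{i-1} + p_{i-2}, q_i = a_i*q_{i-1} + q_{i-2} with p_{-2}=0, p_{-1}=1, q_{-2}=1, q_{-1}=0:
  i=0: a_0=8, p_0 = 8*1 + 0 = 8, q_0 = 8*0 + 1 = 1.
  i=1: a_1=10, p_1 = 10*8 + 1 = 81, q_1 = 10*1 + 0 = 10.
  i=2: a_2=7, p_2 = 7*81 + 8 = 575, q_2 = 7*10 + 1 = 71.
  i=3: a_3=12, p_3 = 12*575 + 81 = 6981, q_3 = 12*71 + 10 = 862.
  i=4: a_4=3, p_4 = 3*6981 + 575 = 21518, q_4 = 3*862 + 71 = 2657.

8/1, 81/10, 575/71, 6981/862, 21518/2657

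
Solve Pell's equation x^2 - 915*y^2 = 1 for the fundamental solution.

(x, y) = (121, 4)

First expand sqrt(915) as a continued fraction. With x_i = (sqrt(915) + m_i)/d_i and (m_0, d_0) = (0, 1): a_0 = floor(sqrt(915)) = 30, since 30^2 = 900 <= 915 < 961 = 31^2.
Iterate m_{i+1} = d_i*a_i - m_i, d_{i+1} = (915 - m_{i+1}^2)/d_i, a_{i+1} = floor((a_0 + m_{i+1})/d_{i+1}):
  m_1 = 1*30 - 0 = 30, d_1 = (915 - 30^2)/1 = 15/1 = 15, a_1 = floor((30 + 30)/15) = 4.
  m_2 = 15*4 - 30 = 30, d_2 = (915 - 30^2)/15 = 15/15 = 1, a_2 = floor((30 + 30)/1) = 60.
  m_3 = 1*60 - 30 = 30, d_3 = (915 - 30^2)/1 = 15/1 = 15: (m_3, d_3) = (m_1, d_1) = (30, 15), so from here the quotients repeat a_1, a_2; the period length is 2.
So sqrt(915) = [30; (4, 60)] with period length k = 2.
k is even, so the fundamental solution of x^2 - 915y^2 = 1 is (p_{k-1}, q_{k-1}) = (p_1, q_1); compute convergents through index 1.
Convergents (p_i = a_i*p_{i-1} + p_{i-2}, q_i = a_i*q_{i-1} + q_{i-2} with p_{-2}=0, p_{-1}=1, q_{-2}=1, q_{-1}=0):
  i=0: a_0=30, p_0 = 30*1 + 0 = 30, q_0 = 30*0 + 1 = 1.
  i=1: a_1=4, p_1 = 4*30 + 1 = 121, q_1 = 4*1 + 0 = 4.
Check: 121^2 - 915*4^2 = 14641 - 14640 = 1, so (x, y) = (121, 4) solves the equation, and by the theorem it is the least positive solution.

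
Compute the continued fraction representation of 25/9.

Run the Euclidean algorithm on 25 and 9; the successive quotients are the partial quotients a_0, a_1, ... (each step inverts the fractional part left over by the previous one):
  25 = 2*9 + 7, so a_0 = 2.
  9 = 1*7 + 2, so a_1 = 1.
  7 = 3*2 + 1, so a_2 = 3.
  2 = 2*1 + 0, so a_3 = 2.
The remainder reaches 0 after 4 divisions, so the expansion has 4 partial quotients, read off in order.

[2; 1, 3, 2]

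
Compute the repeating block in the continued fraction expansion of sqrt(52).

[7; (4, 1, 2, 1, 4, 14)]

Write x_i = (sqrt(52) + m_i)/d_i with (m_0, d_0) = (0, 1). a_0 = floor(sqrt(52)) = 7, since 7^2 = 49 <= 52 < 64 = 8^2.
Iterate m_{i+1} = d_i*a_i - m_i, d_{i+1} = (52 - m_{i+1}^2)/d_i, a_{i+1} = floor((a_0 + m_{i+1})/d_{i+1}):
  m_1 = 1*7 - 0 = 7, d_1 = (52 - 7^2)/1 = 3/1 = 3, a_1 = floor((7 + 7)/3) = 4.
  m_2 = 3*4 - 7 = 5, d_2 = (52 - 5^2)/3 = 27/3 = 9, a_2 = floor((7 + 5)/9) = 1.
  m_3 = 9*1 - 5 = 4, d_3 = (52 - 4^2)/9 = 36/9 = 4, a_3 = floor((7 + 4)/4) = 2.
  m_4 = 4*2 - 4 = 4, d_4 = (52 - 4^2)/4 = 36/4 = 9, a_4 = floor((7 + 4)/9) = 1.
  m_5 = 9*1 - 4 = 5, d_5 = (52 - 5^2)/9 = 27/9 = 3, a_5 = floor((7 + 5)/3) = 4.
  m_6 = 3*4 - 5 = 7, d_6 = (52 - 7^2)/3 = 3/3 = 1, a_6 = floor((7 + 7)/1) = 14.
  m_7 = 1*14 - 7 = 7, d_7 = (52 - 7^2)/1 = 3/1 = 3: (m_7, d_7) = (m_1, d_1) = (7, 3), so from here the quotients repeat a_1, ..., a_6; the period length is 6.
Hence the expansion of sqrt(52) is a_0 = 7 followed by the repeating block 4, 1, 2, 1, 4, 14 (period 6).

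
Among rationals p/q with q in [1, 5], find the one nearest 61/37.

5/3

Expand x = 61/37 as a continued fraction with the Euclidean algorithm:
  61 = 1*37 + 24, so a_0 = 1.
  37 = 1*24 + 13, so a_1 = 1.
  24 = 1*13 + 11, so a_2 = 1.
  13 = 1*11 + 2, so a_3 = 1.
  11 = 5*2 + 1, so a_4 = 5.
  2 = 2*1 + 0, so a_5 = 2.
so x = [1; 1, 1, 1, 5, 2].
Convergents (p_i = a_i*p_{i-1} + p_{i-2}, q_i = a_i*q_{i-1} + q_{i-2} with p_{-2}=0, p_{-1}=1, q_{-2}=1, q_{-1}=0), until the denominator exceeds 5:
  i=0: a_0=1, p_0 = 1*1 + 0 = 1, q_0 = 1*0 + 1 = 1.
  i=1: a_1=1, p_1 = 1*1 + 1 = 2, q_1 = 1*1 + 0 = 1.
  i=2: a_2=1, p_2 = 1*2 + 1 = 3, q_2 = 1*1 + 1 = 2.
  i=3: a_3=1, p_3 = 1*3 + 2 = 5, q_3 = 1*2 + 1 = 3.
  i=4: a_4=5, p_4 = 5*5 + 3 = 28, q_4 = 5*3 + 2 = 17.
q_4 = 17 > 5, so the last convergent with denominator <= 5 is p_3/q_3 = 5/3.
The closest fraction with denominator <= 5 is either p_3/q_3 or the intermediate fraction (k*p_3 + p_2)/(k*q_3 + q_2) with the largest k >= 1 whose denominator stays <= 5; these approach x as k grows, and every other convergent or intermediate fraction in range is farther away.
Largest k: floor((5 - q_2)/q_3) = floor((5 - 2)/3) = 1.
That gives (1*5 + 3)/(1*3 + 2) = 8/5.
Compare the errors: |x - 5/3| = |61*3 - 5*37|/(37*3) = 2/111, and |x - 8/5| = |61*5 - 8*37|/(37*5) = 9/185.
Cross-multiplying, 2*185 = 370 < 999 = 9*111, so 2/111 is smaller: the convergent 5/3 is closer to x than 8/5.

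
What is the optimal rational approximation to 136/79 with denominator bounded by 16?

Expand x = 136/79 as a continued fraction with the Euclidean algorithm:
  136 = 1*79 + 57, so a_0 = 1.
  79 = 1*57 + 22, so a_1 = 1.
  57 = 2*22 + 13, so a_2 = 2.
  22 = 1*13 + 9, so a_3 = 1.
  13 = 1*9 + 4, so a_4 = 1.
  9 = 2*4 + 1, so a_5 = 2.
  4 = 4*1 + 0, so a_6 = 4.
so x = [1; 1, 2, 1, 1, 2, 4].
Convergents (p_i = a_i*p_{i-1} + p_{i-2}, q_i = a_i*q_{i-1} + q_{i-2} with p_{-2}=0, p_{-1}=1, q_{-2}=1, q_{-1}=0), until the denominator exceeds 16:
  i=0: a_0=1, p_0 = 1*1 + 0 = 1, q_0 = 1*0 + 1 = 1.
  i=1: a_1=1, p_1 = 1*1 + 1 = 2, q_1 = 1*1 + 0 = 1.
  i=2: a_2=2, p_2 = 2*2 + 1 = 5, q_2 = 2*1 + 1 = 3.
  i=3: a_3=1, p_3 = 1*5 + 2 = 7, q_3 = 1*3 + 1 = 4.
  i=4: a_4=1, p_4 = 1*7 + 5 = 12, q_4 = 1*4 + 3 = 7.
  i=5: a_5=2, p_5 = 2*12 + 7 = 31, q_5 = 2*7 + 4 = 18.
q_5 = 18 > 16, so the last convergent with denominator <= 16 is p_4/q_4 = 12/7.
The closest fraction with denominator <= 16 is either p_4/q_4 or the intermediate fraction (k*p_4 + p_3)/(k*q_4 + q_3) with the largest k >= 1 whose denominator stays <= 16; these approach x as k grows, and every other convergent or intermediate fraction in range is farther away.
Largest k: floor((16 - q_3)/q_4) = floor((16 - 4)/7) = 1.
That gives (1*12 + 7)/(1*7 + 4) = 19/11.
Compare the errors: |x - 12/7| = |136*7 - 12*79|/(79*7) = 4/553, and |x - 19/11| = |136*11 - 19*79|/(79*11) = 5/869.
Cross-multiplying, 5*553 = 2765 < 3476 = 4*869, so 5/869 is smaller: the intermediate fraction 19/11 is closer to x than 12/7.

19/11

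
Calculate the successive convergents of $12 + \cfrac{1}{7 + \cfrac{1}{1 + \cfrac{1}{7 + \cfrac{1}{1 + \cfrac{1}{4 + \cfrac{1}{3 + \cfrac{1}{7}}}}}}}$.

Using the convergent recurrence p_i = a_i*p_{i-1} + p_{i-2}, q_i = a_i*q_{i-1} + q_{i-2} with p_{-2}=0, p_{-1}=1, q_{-2}=1, q_{-1}=0:
  i=0: a_0=12, p_0 = 12*1 + 0 = 12, q_0 = 12*0 + 1 = 1.
  i=1: a_1=7, p_1 = 7*12 + 1 = 85, q_1 = 7*1 + 0 = 7.
  i=2: a_2=1, p_2 = 1*85 + 12 = 97, q_2 = 1*7 + 1 = 8.
  i=3: a_3=7, p_3 = 7*97 + 85 = 764, q_3 = 7*8 + 7 = 63.
  i=4: a_4=1, p_4 = 1*764 + 97 = 861, q_4 = 1*63 + 8 = 71.
  i=5: a_5=4, p_5 = 4*861 + 764 = 4208, q_5 = 4*71 + 63 = 347.
  i=6: a_6=3, p_6 = 3*4208 + 861 = 13485, q_6 = 3*347 + 71 = 1112.
  i=7: a_7=7, p_7 = 7*13485 + 4208 = 98603, q_7 = 7*1112 + 347 = 8131.

12/1, 85/7, 97/8, 764/63, 861/71, 4208/347, 13485/1112, 98603/8131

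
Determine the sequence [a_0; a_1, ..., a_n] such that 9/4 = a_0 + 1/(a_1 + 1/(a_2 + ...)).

[2; 4]

Run the Euclidean algorithm on 9 and 4; the successive quotients are the partial quotients a_0, a_1, ... (each step inverts the fractional part left over by the previous one):
  9 = 2*4 + 1, so a_0 = 2.
  4 = 4*1 + 0, so a_1 = 4.
The remainder reaches 0 after 2 divisions, so the expansion has 2 partial quotients, read off in order.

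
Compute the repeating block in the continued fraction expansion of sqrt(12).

[3; (2, 6)]

Write x_i = (sqrt(12) + m_i)/d_i with (m_0, d_0) = (0, 1). a_0 = floor(sqrt(12)) = 3, since 3^2 = 9 <= 12 < 16 = 4^2.
Iterate m_{i+1} = d_i*a_i - m_i, d_{i+1} = (12 - m_{i+1}^2)/d_i, a_{i+1} = floor((a_0 + m_{i+1})/d_{i+1}):
  m_1 = 1*3 - 0 = 3, d_1 = (12 - 3^2)/1 = 3/1 = 3, a_1 = floor((3 + 3)/3) = 2.
  m_2 = 3*2 - 3 = 3, d_2 = (12 - 3^2)/3 = 3/3 = 1, a_2 = floor((3 + 3)/1) = 6.
  m_3 = 1*6 - 3 = 3, d_3 = (12 - 3^2)/1 = 3/1 = 3: (m_3, d_3) = (m_1, d_1) = (3, 3), so from here the quotients repeat a_1, a_2; the period length is 2.
Hence the expansion of sqrt(12) is a_0 = 3 followed by the repeating block 2, 6 (period 2).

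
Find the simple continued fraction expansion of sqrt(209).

[14; (2, 5, 3, 2, 3, 5, 2, 28)]

Write x_i = (sqrt(209) + m_i)/d_i with (m_0, d_0) = (0, 1). a_0 = floor(sqrt(209)) = 14, since 14^2 = 196 <= 209 < 225 = 15^2.
Iterate m_{i+1} = d_i*a_i - m_i, d_{i+1} = (209 - m_{i+1}^2)/d_i, a_{i+1} = floor((a_0 + m_{i+1})/d_{i+1}):
  m_1 = 1*14 - 0 = 14, d_1 = (209 - 14^2)/1 = 13/1 = 13, a_1 = floor((14 + 14)/13) = 2.
  m_2 = 13*2 - 14 = 12, d_2 = (209 - 12^2)/13 = 65/13 = 5, a_2 = floor((14 + 12)/5) = 5.
  m_3 = 5*5 - 12 = 13, d_3 = (209 - 13^2)/5 = 40/5 = 8, a_3 = floor((14 + 13)/8) = 3.
  m_4 = 8*3 - 13 = 11, d_4 = (209 - 11^2)/8 = 88/8 = 11, a_4 = floor((14 + 11)/11) = 2.
  m_5 = 11*2 - 11 = 11, d_5 = (209 - 11^2)/11 = 88/11 = 8, a_5 = floor((14 + 11)/8) = 3.
  m_6 = 8*3 - 11 = 13, d_6 = (209 - 13^2)/8 = 40/8 = 5, a_6 = floor((14 + 13)/5) = 5.
  m_7 = 5*5 - 13 = 12, d_7 = (209 - 12^2)/5 = 65/5 = 13, a_7 = floor((14 + 12)/13) = 2.
  m_8 = 13*2 - 12 = 14, d_8 = (209 - 14^2)/13 = 13/13 = 1, a_8 = floor((14 + 14)/1) = 28.
  m_9 = 1*28 - 14 = 14, d_9 = (209 - 14^2)/1 = 13/1 = 13: (m_9, d_9) = (m_1, d_1) = (14, 13), so from here the quotients repeat a_1, ..., a_8; the period length is 8.
Hence the expansion of sqrt(209) is a_0 = 14 followed by the repeating block 2, 5, 3, 2, 3, 5, 2, 28 (period 8).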